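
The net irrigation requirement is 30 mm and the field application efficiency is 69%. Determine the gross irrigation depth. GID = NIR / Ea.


Ea = 69% = 0.69
GID = NIR / Ea = 30 / 0.69 = 43.4783 mm

43.4783 mm


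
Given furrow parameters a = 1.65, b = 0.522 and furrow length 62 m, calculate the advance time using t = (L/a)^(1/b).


t = (L/a)^(1/b)
t = (62/1.65)^(1/0.522)
t = 37.575758^(1/0.522)

1040.0750 min


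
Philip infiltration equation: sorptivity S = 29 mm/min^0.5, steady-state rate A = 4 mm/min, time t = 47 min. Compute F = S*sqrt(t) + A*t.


F = S*sqrt(t) + A*t
F = 29*sqrt(47) + 4*47
F = 29*6.855655 + 188

386.8140 mm


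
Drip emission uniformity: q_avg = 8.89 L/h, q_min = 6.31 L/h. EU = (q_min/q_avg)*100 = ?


EU = (q_min/q_avg)*100 = (6.31/8.89)*100 = 70.9786%

70.9786 %


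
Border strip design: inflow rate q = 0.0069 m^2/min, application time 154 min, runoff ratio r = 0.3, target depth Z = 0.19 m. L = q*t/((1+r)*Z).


L = q*t/((1+r)*Z)
L = 0.0069*154/((1+0.3)*0.19)
L = 1.0626/0.247

4.3020 m


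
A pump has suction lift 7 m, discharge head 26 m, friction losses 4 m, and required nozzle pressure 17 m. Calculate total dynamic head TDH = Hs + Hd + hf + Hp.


TDH = Hs + Hd + hf + Hp = 7 + 26 + 4 + 17 = 54

54 m


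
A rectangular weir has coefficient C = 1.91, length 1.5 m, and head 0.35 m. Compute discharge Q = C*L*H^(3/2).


Q = C * L * H^(3/2) = 1.91 * 1.5 * 0.35^1.5 = 1.91 * 1.5 * 0.207063

0.5932 m^3/s


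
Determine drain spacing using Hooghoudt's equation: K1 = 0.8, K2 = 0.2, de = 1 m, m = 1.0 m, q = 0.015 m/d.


S^2 = 8*K2*de*m/q + 4*K1*m^2/q
S^2 = 8*0.2*1*1.0/0.015 + 4*0.8*1.0^2/0.015
S = sqrt(320.0000)

17.8885 m


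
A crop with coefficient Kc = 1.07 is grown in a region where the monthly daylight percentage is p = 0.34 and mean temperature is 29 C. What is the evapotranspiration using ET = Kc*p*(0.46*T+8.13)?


ET = Kc * p * (0.46*T + 8.13)
ET = 1.07 * 0.34 * (0.46*29 + 8.13)
ET = 1.07 * 0.34 * 21.4700

7.8108 mm/day


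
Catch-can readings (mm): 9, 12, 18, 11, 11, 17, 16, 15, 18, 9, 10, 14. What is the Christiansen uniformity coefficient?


mean = 13.333333 mm
MAD = 3.000000 mm
CU = (1 - 3.000000/13.333333)*100

77.5000 %


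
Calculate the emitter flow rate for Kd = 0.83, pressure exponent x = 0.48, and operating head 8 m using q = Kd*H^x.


q = Kd * H^x = 0.83 * 8^0.48 = 0.83 * 2.713209

2.2520 L/h


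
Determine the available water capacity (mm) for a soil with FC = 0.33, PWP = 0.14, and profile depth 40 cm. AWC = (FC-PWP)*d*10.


AWC = (FC - PWP) * d * 10
AWC = (0.33 - 0.14) * 40 * 10
AWC = 0.1900 * 40 * 10

76.0000 mm


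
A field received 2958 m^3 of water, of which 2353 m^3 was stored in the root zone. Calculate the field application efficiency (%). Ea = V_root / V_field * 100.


Ea = V_root / V_field * 100 = 2353 / 2958 * 100 = 79.5470%

79.5470 %


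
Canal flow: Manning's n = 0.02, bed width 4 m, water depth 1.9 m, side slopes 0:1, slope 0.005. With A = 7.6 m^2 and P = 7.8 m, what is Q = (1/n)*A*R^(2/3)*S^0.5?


R = A/P = 7.6/7.8 = 0.974359
Q = (1/0.02) * 7.6 * 0.974359^(2/3) * 0.005^0.5

26.4088 m^3/s


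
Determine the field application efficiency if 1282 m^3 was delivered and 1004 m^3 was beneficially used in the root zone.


Ea = V_root / V_field * 100 = 1004 / 1282 * 100 = 78.3151%

78.3151 %


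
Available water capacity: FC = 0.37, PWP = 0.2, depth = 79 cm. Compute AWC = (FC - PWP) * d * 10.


AWC = (FC - PWP) * d * 10
AWC = (0.37 - 0.2) * 79 * 10
AWC = 0.1700 * 79 * 10

134.3000 mm


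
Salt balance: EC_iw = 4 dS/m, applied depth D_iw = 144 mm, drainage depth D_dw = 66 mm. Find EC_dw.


EC_dw = EC_iw * D_iw / D_dw
EC_dw = 4 * 144 / 66
EC_dw = 576 / 66

8.7273 dS/m


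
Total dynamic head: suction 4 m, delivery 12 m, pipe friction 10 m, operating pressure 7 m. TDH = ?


TDH = Hs + Hd + hf + Hp = 4 + 12 + 10 + 7 = 33

33 m


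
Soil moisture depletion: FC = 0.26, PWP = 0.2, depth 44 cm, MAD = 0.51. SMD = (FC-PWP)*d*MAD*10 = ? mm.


SMD = (FC - PWP) * d * MAD * 10
SMD = (0.26 - 0.2) * 44 * 0.51 * 10
SMD = 0.0600 * 44 * 0.51 * 10

13.4640 mm


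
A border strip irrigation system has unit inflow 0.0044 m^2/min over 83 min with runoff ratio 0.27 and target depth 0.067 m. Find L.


L = q*t/((1+r)*Z)
L = 0.0044*83/((1+0.27)*0.067)
L = 0.3652/0.08509

4.2919 m


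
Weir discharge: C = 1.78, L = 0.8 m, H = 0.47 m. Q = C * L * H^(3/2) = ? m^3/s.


Q = C * L * H^(3/2) = 1.78 * 0.8 * 0.47^1.5 = 1.78 * 0.8 * 0.322216

0.4588 m^3/s


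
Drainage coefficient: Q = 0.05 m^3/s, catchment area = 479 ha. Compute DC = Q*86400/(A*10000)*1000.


DC = Q * 86400 / (A * 10000) * 1000
DC = 0.05 * 86400 / (479 * 10000) * 1000
DC = 4320000.0000 / 4790000

0.9019 mm/day


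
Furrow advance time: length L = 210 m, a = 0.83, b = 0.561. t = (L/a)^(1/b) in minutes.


t = (L/a)^(1/b)
t = (210/0.83)^(1/0.561)
t = 253.012048^(1/0.561)

19216.4941 min


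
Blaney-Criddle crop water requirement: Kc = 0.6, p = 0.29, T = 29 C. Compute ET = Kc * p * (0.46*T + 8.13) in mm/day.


ET = Kc * p * (0.46*T + 8.13)
ET = 0.6 * 0.29 * (0.46*29 + 8.13)
ET = 0.6 * 0.29 * 21.4700

3.7358 mm/day


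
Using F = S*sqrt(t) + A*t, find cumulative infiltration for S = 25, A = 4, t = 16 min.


F = S*sqrt(t) + A*t
F = 25*sqrt(16) + 4*16
F = 25*4.000000 + 64

164.0000 mm


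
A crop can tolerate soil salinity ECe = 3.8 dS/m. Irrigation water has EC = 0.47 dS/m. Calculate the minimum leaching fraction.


LR = ECiw / (5*ECe - ECiw)
LR = 0.47 / (5*3.8 - 0.47)
LR = 0.47 / 18.5300

0.0254


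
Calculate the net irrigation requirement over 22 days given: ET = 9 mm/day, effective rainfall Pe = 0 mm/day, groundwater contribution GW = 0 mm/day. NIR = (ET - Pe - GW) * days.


Daily deficit = ET - Pe - GW = 9 - 0 - 0 = 9 mm/day
NIR = 9 * 22 = 198 mm

198.0000 mm


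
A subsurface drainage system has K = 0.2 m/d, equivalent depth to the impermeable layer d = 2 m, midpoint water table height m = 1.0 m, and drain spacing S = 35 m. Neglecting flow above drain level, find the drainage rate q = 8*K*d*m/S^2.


q = 8*K*d*m/S^2
q = 8*0.2*2*1.0/35^2
q = 3.2000 / 1225

0.0026 m/d


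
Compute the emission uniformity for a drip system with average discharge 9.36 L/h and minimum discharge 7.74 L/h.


EU = (q_min/q_avg)*100 = (7.74/9.36)*100 = 82.6923%

82.6923 %


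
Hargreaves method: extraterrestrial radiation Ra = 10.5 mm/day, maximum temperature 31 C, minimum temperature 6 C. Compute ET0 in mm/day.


Tmean = (Tmax + Tmin)/2 = (31 + 6)/2 = 18.5
ET0 = 0.0023 * 10.5 * (18.5 + 17.8) * sqrt(31 - 6)
ET0 = 0.0023 * 10.5 * 36.3 * 5.000000

4.3832 mm/day


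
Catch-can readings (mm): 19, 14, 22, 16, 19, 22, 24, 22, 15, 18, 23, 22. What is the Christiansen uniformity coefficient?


mean = 19.666667 mm
MAD = 2.833333 mm
CU = (1 - 2.833333/19.666667)*100

85.5932 %


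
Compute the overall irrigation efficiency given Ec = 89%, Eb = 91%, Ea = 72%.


Ec = 0.89, Eb = 0.91, Ea = 0.72
E = 0.89 * 0.91 * 0.72 * 100 = 58.3128%

58.3128 %


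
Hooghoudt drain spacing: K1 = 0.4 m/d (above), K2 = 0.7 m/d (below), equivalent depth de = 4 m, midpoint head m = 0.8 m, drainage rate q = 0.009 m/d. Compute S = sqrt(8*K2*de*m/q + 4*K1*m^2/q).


S^2 = 8*K2*de*m/q + 4*K1*m^2/q
S^2 = 8*0.7*4*0.8/0.009 + 4*0.4*0.8^2/0.009
S = sqrt(2104.8889)

45.8791 m


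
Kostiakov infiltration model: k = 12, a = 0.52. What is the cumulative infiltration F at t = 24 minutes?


F = k * t^a = 12 * 24^0.52
F = 12 * 5.220473

62.6457 mm


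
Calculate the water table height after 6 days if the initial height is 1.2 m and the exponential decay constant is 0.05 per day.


m = m0 * exp(-k*t)
m = 1.2 * exp(-0.05 * 6)
m = 1.2 * exp(-0.3000)

0.8890 m


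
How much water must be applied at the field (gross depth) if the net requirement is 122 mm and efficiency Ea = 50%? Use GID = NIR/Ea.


Ea = 50% = 0.5
GID = NIR / Ea = 122 / 0.5 = 244.0000 mm

244.0000 mm


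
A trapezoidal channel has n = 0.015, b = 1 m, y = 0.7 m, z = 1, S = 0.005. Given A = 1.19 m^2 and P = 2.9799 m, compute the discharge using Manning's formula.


R = A/P = 1.19/2.9799 = 0.399342
Q = (1/0.015) * 1.19 * 0.399342^(2/3) * 0.005^0.5

3.0421 m^3/s


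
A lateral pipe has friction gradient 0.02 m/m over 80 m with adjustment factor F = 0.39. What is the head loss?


hf = J * L * F = 0.02 * 80 * 0.39 = 0.6240 m

0.6240 m


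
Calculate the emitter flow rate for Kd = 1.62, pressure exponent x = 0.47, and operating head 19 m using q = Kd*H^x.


q = Kd * H^x = 1.62 * 19^0.47 = 1.62 * 3.990379

6.4644 L/h


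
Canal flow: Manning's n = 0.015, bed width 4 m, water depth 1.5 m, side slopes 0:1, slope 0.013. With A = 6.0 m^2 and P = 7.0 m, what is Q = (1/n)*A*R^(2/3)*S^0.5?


R = A/P = 6.0/7.0 = 0.857143
Q = (1/0.015) * 6.0 * 0.857143^(2/3) * 0.013^0.5

41.1529 m^3/s


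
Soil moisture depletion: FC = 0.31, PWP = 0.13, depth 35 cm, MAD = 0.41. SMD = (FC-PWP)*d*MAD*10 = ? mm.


SMD = (FC - PWP) * d * MAD * 10
SMD = (0.31 - 0.13) * 35 * 0.41 * 10
SMD = 0.1800 * 35 * 0.41 * 10

25.8300 mm


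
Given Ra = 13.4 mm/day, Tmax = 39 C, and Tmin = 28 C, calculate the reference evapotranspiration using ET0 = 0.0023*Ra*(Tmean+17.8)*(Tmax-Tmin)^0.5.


Tmean = (Tmax + Tmin)/2 = (39 + 28)/2 = 33.5
ET0 = 0.0023 * 13.4 * (33.5 + 17.8) * sqrt(39 - 28)
ET0 = 0.0023 * 13.4 * 51.3 * 3.316625

5.2438 mm/day


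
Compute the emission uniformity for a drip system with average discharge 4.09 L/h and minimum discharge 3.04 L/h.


EU = (q_min/q_avg)*100 = (3.04/4.09)*100 = 74.3276%

74.3276 %


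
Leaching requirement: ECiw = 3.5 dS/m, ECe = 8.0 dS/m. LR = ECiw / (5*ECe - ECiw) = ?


LR = ECiw / (5*ECe - ECiw)
LR = 3.5 / (5*8.0 - 3.5)
LR = 3.5 / 36.5000

0.0959


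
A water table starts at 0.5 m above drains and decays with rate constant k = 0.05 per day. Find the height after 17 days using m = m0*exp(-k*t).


m = m0 * exp(-k*t)
m = 0.5 * exp(-0.05 * 17)
m = 0.5 * exp(-0.8500)

0.2137 m


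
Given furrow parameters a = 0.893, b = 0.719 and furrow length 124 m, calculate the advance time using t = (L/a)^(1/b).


t = (L/a)^(1/b)
t = (124/0.893)^(1/0.719)
t = 138.857783^(1/0.719)

954.8404 min


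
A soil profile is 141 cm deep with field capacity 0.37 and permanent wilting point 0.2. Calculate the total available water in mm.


AWC = (FC - PWP) * d * 10
AWC = (0.37 - 0.2) * 141 * 10
AWC = 0.1700 * 141 * 10

239.7000 mm


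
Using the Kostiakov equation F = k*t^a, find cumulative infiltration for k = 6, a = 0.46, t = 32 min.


F = k * t^a = 6 * 32^0.46
F = 6 * 4.924578

29.5475 mm


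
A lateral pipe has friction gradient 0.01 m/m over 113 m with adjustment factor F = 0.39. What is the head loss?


hf = J * L * F = 0.01 * 113 * 0.39 = 0.4407 m

0.4407 m


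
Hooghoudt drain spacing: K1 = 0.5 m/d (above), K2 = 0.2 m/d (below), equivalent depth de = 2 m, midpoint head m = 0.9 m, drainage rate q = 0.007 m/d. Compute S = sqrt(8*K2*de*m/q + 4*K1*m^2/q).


S^2 = 8*K2*de*m/q + 4*K1*m^2/q
S^2 = 8*0.2*2*0.9/0.007 + 4*0.5*0.9^2/0.007
S = sqrt(642.8571)

25.3546 m


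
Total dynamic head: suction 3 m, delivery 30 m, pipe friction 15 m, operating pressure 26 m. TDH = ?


TDH = Hs + Hd + hf + Hp = 3 + 30 + 15 + 26 = 74

74 m


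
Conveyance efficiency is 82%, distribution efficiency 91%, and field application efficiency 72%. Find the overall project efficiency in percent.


Ec = 0.82, Eb = 0.91, Ea = 0.72
E = 0.82 * 0.91 * 0.72 * 100 = 53.7264%

53.7264 %


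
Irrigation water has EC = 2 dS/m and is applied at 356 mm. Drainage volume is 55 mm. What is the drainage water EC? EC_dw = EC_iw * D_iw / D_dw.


EC_dw = EC_iw * D_iw / D_dw
EC_dw = 2 * 356 / 55
EC_dw = 712 / 55

12.9455 dS/m


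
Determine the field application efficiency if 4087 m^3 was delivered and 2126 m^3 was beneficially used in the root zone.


Ea = V_root / V_field * 100 = 2126 / 4087 * 100 = 52.0186%

52.0186 %


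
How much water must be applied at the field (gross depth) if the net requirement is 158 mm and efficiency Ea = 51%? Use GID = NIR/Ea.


Ea = 51% = 0.51
GID = NIR / Ea = 158 / 0.51 = 309.8039 mm

309.8039 mm


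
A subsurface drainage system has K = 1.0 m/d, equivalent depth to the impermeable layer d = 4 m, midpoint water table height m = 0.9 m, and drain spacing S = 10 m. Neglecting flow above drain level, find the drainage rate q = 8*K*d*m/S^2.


q = 8*K*d*m/S^2
q = 8*1.0*4*0.9/10^2
q = 28.8000 / 100

0.2880 m/d


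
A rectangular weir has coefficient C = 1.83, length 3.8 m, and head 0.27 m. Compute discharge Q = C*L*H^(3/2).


Q = C * L * H^(3/2) = 1.83 * 3.8 * 0.27^1.5 = 1.83 * 3.8 * 0.140296

0.9756 m^3/s


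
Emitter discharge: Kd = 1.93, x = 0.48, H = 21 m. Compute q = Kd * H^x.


q = Kd * H^x = 1.93 * 21^0.48 = 1.93 * 4.311866

8.3219 L/h


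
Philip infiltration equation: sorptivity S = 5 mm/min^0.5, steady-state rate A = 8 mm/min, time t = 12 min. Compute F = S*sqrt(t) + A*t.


F = S*sqrt(t) + A*t
F = 5*sqrt(12) + 8*12
F = 5*3.464102 + 96

113.3205 mm


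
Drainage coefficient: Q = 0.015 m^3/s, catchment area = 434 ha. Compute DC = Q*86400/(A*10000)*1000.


DC = Q * 86400 / (A * 10000) * 1000
DC = 0.015 * 86400 / (434 * 10000) * 1000
DC = 1296000.0000 / 4340000

0.2986 mm/day


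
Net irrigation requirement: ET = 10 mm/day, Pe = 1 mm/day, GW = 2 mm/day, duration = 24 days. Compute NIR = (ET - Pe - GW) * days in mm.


Daily deficit = ET - Pe - GW = 10 - 1 - 2 = 7 mm/day
NIR = 7 * 24 = 168 mm

168.0000 mm


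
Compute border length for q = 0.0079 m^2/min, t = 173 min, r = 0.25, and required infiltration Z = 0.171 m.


L = q*t/((1+r)*Z)
L = 0.0079*173/((1+0.25)*0.171)
L = 1.3667/0.21375

6.3939 m


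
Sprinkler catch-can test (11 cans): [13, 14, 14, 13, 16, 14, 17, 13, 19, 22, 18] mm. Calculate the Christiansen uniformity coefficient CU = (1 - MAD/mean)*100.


mean = 15.727273 mm
MAD = 2.429752 mm
CU = (1 - 2.429752/15.727273)*100

84.5507 %


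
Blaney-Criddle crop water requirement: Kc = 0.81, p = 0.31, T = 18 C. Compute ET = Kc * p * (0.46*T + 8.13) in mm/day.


ET = Kc * p * (0.46*T + 8.13)
ET = 0.81 * 0.31 * (0.46*18 + 8.13)
ET = 0.81 * 0.31 * 16.4100

4.1206 mm/day


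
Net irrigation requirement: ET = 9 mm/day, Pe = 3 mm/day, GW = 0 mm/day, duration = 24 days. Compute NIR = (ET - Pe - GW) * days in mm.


Daily deficit = ET - Pe - GW = 9 - 3 - 0 = 6 mm/day
NIR = 6 * 24 = 144 mm

144.0000 mm


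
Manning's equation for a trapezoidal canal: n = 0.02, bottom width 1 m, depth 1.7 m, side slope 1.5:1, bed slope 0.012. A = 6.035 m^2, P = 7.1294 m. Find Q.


R = A/P = 6.035/7.1294 = 0.846495
Q = (1/0.02) * 6.035 * 0.846495^(2/3) * 0.012^0.5

29.5793 m^3/s


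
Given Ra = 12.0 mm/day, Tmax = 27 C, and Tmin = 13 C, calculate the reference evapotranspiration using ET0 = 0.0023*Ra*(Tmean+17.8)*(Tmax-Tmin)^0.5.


Tmean = (Tmax + Tmin)/2 = (27 + 13)/2 = 20.0
ET0 = 0.0023 * 12.0 * (20.0 + 17.8) * sqrt(27 - 13)
ET0 = 0.0023 * 12.0 * 37.8 * 3.741657

3.9036 mm/day


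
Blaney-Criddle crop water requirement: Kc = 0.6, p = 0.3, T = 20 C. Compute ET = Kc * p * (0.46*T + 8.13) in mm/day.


ET = Kc * p * (0.46*T + 8.13)
ET = 0.6 * 0.3 * (0.46*20 + 8.13)
ET = 0.6 * 0.3 * 17.3300

3.1194 mm/day


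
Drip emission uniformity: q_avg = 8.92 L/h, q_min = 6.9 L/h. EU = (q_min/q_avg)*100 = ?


EU = (q_min/q_avg)*100 = (6.9/8.92)*100 = 77.3543%

77.3543 %


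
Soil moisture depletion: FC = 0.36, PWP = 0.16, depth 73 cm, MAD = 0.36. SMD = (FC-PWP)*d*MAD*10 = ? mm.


SMD = (FC - PWP) * d * MAD * 10
SMD = (0.36 - 0.16) * 73 * 0.36 * 10
SMD = 0.2000 * 73 * 0.36 * 10

52.5600 mm


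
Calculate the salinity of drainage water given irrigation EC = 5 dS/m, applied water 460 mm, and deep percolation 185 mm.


EC_dw = EC_iw * D_iw / D_dw
EC_dw = 5 * 460 / 185
EC_dw = 2300 / 185

12.4324 dS/m


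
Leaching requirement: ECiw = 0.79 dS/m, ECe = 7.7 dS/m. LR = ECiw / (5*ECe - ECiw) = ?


LR = ECiw / (5*ECe - ECiw)
LR = 0.79 / (5*7.7 - 0.79)
LR = 0.79 / 37.7100

0.0209


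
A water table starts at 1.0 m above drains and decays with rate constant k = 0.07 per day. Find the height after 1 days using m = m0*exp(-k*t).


m = m0 * exp(-k*t)
m = 1.0 * exp(-0.07 * 1)
m = 1.0 * exp(-0.0700)

0.9324 m


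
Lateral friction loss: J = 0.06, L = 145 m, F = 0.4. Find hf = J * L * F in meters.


hf = J * L * F = 0.06 * 145 * 0.4 = 3.4800 m

3.4800 m


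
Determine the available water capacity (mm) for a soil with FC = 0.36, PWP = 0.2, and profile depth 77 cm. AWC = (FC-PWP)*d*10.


AWC = (FC - PWP) * d * 10
AWC = (0.36 - 0.2) * 77 * 10
AWC = 0.1600 * 77 * 10

123.2000 mm


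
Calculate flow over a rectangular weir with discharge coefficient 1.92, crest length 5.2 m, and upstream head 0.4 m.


Q = C * L * H^(3/2) = 1.92 * 5.2 * 0.4^1.5 = 1.92 * 5.2 * 0.252982

2.5258 m^3/s


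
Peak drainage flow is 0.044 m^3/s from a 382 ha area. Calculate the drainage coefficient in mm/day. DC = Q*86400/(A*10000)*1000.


DC = Q * 86400 / (A * 10000) * 1000
DC = 0.044 * 86400 / (382 * 10000) * 1000
DC = 3801600.0000 / 3820000

0.9952 mm/day


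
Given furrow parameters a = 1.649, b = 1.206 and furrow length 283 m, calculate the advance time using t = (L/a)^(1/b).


t = (L/a)^(1/b)
t = (283/1.649)^(1/1.206)
t = 171.619163^(1/1.206)

71.2646 min


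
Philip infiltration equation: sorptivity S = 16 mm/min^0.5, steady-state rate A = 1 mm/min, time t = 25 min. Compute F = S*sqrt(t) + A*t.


F = S*sqrt(t) + A*t
F = 16*sqrt(25) + 1*25
F = 16*5.000000 + 25

105.0000 mm


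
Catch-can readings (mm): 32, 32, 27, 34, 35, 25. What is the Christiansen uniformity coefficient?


mean = 30.833333 mm
MAD = 3.222222 mm
CU = (1 - 3.222222/30.833333)*100

89.5496 %


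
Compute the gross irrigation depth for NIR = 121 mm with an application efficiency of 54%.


Ea = 54% = 0.54
GID = NIR / Ea = 121 / 0.54 = 224.0741 mm

224.0741 mm


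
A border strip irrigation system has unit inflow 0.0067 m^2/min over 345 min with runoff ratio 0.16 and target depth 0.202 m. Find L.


L = q*t/((1+r)*Z)
L = 0.0067*345/((1+0.16)*0.202)
L = 2.3115/0.23432

9.8647 m


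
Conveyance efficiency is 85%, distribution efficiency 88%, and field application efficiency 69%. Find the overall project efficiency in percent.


Ec = 0.85, Eb = 0.88, Ea = 0.69
E = 0.85 * 0.88 * 0.69 * 100 = 51.6120%

51.6120 %


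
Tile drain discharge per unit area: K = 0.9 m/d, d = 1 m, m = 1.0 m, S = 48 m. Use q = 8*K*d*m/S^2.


q = 8*K*d*m/S^2
q = 8*0.9*1*1.0/48^2
q = 7.2000 / 2304

0.0031 m/d


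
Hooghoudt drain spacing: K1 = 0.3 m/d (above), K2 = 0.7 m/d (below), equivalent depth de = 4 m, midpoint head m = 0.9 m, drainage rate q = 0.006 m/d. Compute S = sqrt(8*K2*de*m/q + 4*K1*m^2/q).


S^2 = 8*K2*de*m/q + 4*K1*m^2/q
S^2 = 8*0.7*4*0.9/0.006 + 4*0.3*0.9^2/0.006
S = sqrt(3522.0000)

59.3464 m


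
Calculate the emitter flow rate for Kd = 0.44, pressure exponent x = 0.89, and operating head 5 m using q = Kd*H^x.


q = Kd * H^x = 0.44 * 5^0.89 = 0.44 * 4.188739

1.8430 L/h


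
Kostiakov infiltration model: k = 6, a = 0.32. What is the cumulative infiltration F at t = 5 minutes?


F = k * t^a = 6 * 5^0.32
F = 6 * 1.673672

10.0420 mm


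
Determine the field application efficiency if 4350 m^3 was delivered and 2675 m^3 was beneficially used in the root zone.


Ea = V_root / V_field * 100 = 2675 / 4350 * 100 = 61.4943%

61.4943 %


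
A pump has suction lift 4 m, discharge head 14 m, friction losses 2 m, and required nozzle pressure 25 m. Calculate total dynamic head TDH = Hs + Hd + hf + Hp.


TDH = Hs + Hd + hf + Hp = 4 + 14 + 2 + 25 = 45

45 m


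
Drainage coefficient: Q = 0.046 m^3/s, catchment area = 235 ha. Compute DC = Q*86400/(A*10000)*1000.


DC = Q * 86400 / (A * 10000) * 1000
DC = 0.046 * 86400 / (235 * 10000) * 1000
DC = 3974400.0000 / 2350000

1.6912 mm/day


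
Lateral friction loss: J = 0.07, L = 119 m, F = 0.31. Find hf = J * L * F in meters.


hf = J * L * F = 0.07 * 119 * 0.31 = 2.5823 m

2.5823 m


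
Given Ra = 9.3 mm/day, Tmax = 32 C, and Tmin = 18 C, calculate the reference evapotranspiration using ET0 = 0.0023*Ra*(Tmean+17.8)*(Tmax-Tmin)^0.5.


Tmean = (Tmax + Tmin)/2 = (32 + 18)/2 = 25.0
ET0 = 0.0023 * 9.3 * (25.0 + 17.8) * sqrt(32 - 18)
ET0 = 0.0023 * 9.3 * 42.8 * 3.741657

3.4255 mm/day


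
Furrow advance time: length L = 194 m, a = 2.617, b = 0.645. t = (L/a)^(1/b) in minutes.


t = (L/a)^(1/b)
t = (194/2.617)^(1/0.645)
t = 74.130684^(1/0.645)

792.9060 min


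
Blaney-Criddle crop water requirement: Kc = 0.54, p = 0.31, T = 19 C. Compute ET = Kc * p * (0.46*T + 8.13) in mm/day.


ET = Kc * p * (0.46*T + 8.13)
ET = 0.54 * 0.31 * (0.46*19 + 8.13)
ET = 0.54 * 0.31 * 16.8700

2.8240 mm/day


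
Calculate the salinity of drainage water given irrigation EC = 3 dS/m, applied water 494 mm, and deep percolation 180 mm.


EC_dw = EC_iw * D_iw / D_dw
EC_dw = 3 * 494 / 180
EC_dw = 1482 / 180

8.2333 dS/m


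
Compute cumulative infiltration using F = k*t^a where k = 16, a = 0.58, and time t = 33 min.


F = k * t^a = 16 * 33^0.58
F = 16 * 7.598679

121.5789 mm


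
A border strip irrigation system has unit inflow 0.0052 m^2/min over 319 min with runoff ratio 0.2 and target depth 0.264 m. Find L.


L = q*t/((1+r)*Z)
L = 0.0052*319/((1+0.2)*0.264)
L = 1.6588/0.3168

5.2361 m


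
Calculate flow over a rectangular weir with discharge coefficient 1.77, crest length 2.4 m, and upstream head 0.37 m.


Q = C * L * H^(3/2) = 1.77 * 2.4 * 0.37^1.5 = 1.77 * 2.4 * 0.225062

0.9561 m^3/s


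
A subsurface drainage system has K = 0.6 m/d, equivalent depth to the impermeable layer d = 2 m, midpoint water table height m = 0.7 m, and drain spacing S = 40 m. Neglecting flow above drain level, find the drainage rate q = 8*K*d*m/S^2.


q = 8*K*d*m/S^2
q = 8*0.6*2*0.7/40^2
q = 6.7200 / 1600

0.0042 m/d


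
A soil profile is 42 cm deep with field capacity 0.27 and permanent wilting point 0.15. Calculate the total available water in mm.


AWC = (FC - PWP) * d * 10
AWC = (0.27 - 0.15) * 42 * 10
AWC = 0.1200 * 42 * 10

50.4000 mm


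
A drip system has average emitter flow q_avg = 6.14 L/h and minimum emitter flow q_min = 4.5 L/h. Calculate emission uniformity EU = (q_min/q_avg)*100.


EU = (q_min/q_avg)*100 = (4.5/6.14)*100 = 73.2899%

73.2899 %


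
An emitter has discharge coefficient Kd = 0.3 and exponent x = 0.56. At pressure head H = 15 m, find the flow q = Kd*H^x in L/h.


q = Kd * H^x = 0.3 * 15^0.56 = 0.3 * 4.556287

1.3669 L/h


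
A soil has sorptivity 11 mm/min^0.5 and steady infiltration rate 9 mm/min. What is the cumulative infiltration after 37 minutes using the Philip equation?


F = S*sqrt(t) + A*t
F = 11*sqrt(37) + 9*37
F = 11*6.082763 + 333

399.9104 mm


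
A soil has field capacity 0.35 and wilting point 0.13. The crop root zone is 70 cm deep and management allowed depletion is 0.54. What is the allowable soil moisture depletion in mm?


SMD = (FC - PWP) * d * MAD * 10
SMD = (0.35 - 0.13) * 70 * 0.54 * 10
SMD = 0.2200 * 70 * 0.54 * 10

83.1600 mm


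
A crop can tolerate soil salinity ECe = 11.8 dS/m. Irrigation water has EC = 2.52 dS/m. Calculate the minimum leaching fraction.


LR = ECiw / (5*ECe - ECiw)
LR = 2.52 / (5*11.8 - 2.52)
LR = 2.52 / 56.4800

0.0446


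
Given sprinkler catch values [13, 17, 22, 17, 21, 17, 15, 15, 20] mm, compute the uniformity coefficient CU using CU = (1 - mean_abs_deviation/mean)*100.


mean = 17.444444 mm
MAD = 2.370370 mm
CU = (1 - 2.370370/17.444444)*100

86.4119 %


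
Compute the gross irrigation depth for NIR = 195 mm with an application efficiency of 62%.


Ea = 62% = 0.62
GID = NIR / Ea = 195 / 0.62 = 314.5161 mm

314.5161 mm


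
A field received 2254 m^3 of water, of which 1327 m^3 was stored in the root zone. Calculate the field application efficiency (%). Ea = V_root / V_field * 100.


Ea = V_root / V_field * 100 = 1327 / 2254 * 100 = 58.8731%

58.8731 %


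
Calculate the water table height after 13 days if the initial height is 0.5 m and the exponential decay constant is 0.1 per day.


m = m0 * exp(-k*t)
m = 0.5 * exp(-0.1 * 13)
m = 0.5 * exp(-1.3000)

0.1363 m


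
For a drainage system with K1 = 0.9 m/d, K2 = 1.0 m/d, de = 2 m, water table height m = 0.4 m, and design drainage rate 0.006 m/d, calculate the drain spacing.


S^2 = 8*K2*de*m/q + 4*K1*m^2/q
S^2 = 8*1.0*2*0.4/0.006 + 4*0.9*0.4^2/0.006
S = sqrt(1162.6667)

34.0979 m


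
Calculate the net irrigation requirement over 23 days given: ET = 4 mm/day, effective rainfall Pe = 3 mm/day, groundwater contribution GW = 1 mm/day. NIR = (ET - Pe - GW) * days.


Daily deficit = ET - Pe - GW = 4 - 3 - 1 = 0 mm/day
NIR = 0 * 23 = 0 mm

0 mm


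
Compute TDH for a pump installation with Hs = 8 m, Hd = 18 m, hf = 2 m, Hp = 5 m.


TDH = Hs + Hd + hf + Hp = 8 + 18 + 2 + 5 = 33

33 m


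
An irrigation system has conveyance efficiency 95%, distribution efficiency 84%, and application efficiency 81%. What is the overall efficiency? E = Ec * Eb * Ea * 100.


Ec = 0.95, Eb = 0.84, Ea = 0.81
E = 0.95 * 0.84 * 0.81 * 100 = 64.6380%

64.6380 %


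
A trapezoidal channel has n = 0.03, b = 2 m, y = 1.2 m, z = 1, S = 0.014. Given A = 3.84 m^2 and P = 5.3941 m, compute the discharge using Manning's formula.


R = A/P = 3.84/5.3941 = 0.711889
Q = (1/0.03) * 3.84 * 0.711889^(2/3) * 0.014^0.5

12.0749 m^3/s


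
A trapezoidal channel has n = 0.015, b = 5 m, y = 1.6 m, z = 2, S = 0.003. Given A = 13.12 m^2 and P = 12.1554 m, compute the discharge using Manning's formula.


R = A/P = 13.12/12.1554 = 1.079356
Q = (1/0.015) * 13.12 * 1.079356^(2/3) * 0.003^0.5

50.4096 m^3/s


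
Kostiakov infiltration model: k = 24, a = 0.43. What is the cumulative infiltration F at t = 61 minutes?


F = k * t^a = 24 * 61^0.43
F = 24 * 5.857224

140.5734 mm


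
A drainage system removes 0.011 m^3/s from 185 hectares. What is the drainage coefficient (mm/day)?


DC = Q * 86400 / (A * 10000) * 1000
DC = 0.011 * 86400 / (185 * 10000) * 1000
DC = 950400.0000 / 1850000

0.5137 mm/day


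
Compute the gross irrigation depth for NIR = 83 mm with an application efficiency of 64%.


Ea = 64% = 0.64
GID = NIR / Ea = 83 / 0.64 = 129.6875 mm

129.6875 mm


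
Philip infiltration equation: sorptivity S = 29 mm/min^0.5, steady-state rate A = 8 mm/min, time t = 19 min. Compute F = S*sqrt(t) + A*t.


F = S*sqrt(t) + A*t
F = 29*sqrt(19) + 8*19
F = 29*4.358899 + 152

278.4081 mm


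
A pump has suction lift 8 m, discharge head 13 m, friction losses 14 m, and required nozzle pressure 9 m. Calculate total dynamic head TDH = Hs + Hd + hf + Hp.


TDH = Hs + Hd + hf + Hp = 8 + 13 + 14 + 9 = 44

44 m


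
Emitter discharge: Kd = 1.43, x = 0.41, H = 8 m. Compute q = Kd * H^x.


q = Kd * H^x = 1.43 * 8^0.41 = 1.43 * 2.345670

3.3543 L/h


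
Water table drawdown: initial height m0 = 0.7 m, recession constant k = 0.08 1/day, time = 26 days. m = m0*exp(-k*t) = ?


m = m0 * exp(-k*t)
m = 0.7 * exp(-0.08 * 26)
m = 0.7 * exp(-2.0800)

0.0875 m


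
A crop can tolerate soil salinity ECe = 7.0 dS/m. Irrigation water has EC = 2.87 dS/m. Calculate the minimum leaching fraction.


LR = ECiw / (5*ECe - ECiw)
LR = 2.87 / (5*7.0 - 2.87)
LR = 2.87 / 32.1300

0.0893


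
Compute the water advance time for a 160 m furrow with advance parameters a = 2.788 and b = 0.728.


t = (L/a)^(1/b)
t = (160/2.788)^(1/0.728)
t = 57.388809^(1/0.728)

260.5982 min


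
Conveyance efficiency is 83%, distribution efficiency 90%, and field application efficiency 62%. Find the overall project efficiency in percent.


Ec = 0.83, Eb = 0.9, Ea = 0.62
E = 0.83 * 0.9 * 0.62 * 100 = 46.3140%

46.3140 %


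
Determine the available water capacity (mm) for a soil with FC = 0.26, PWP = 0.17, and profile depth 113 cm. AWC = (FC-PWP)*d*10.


AWC = (FC - PWP) * d * 10
AWC = (0.26 - 0.17) * 113 * 10
AWC = 0.0900 * 113 * 10

101.7000 mm


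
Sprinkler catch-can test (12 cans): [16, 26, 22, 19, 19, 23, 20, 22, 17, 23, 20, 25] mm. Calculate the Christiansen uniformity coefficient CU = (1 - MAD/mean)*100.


mean = 21.000000 mm
MAD = 2.500000 mm
CU = (1 - 2.500000/21.000000)*100

88.0952 %


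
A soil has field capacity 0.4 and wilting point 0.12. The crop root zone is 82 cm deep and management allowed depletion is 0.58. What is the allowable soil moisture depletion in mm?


SMD = (FC - PWP) * d * MAD * 10
SMD = (0.4 - 0.12) * 82 * 0.58 * 10
SMD = 0.2800 * 82 * 0.58 * 10

133.1680 mm


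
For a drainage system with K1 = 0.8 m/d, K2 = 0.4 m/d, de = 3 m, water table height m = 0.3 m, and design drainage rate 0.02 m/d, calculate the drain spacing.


S^2 = 8*K2*de*m/q + 4*K1*m^2/q
S^2 = 8*0.4*3*0.3/0.02 + 4*0.8*0.3^2/0.02
S = sqrt(158.4000)

12.5857 m


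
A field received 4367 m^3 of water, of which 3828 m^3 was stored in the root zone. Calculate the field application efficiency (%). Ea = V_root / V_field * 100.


Ea = V_root / V_field * 100 = 3828 / 4367 * 100 = 87.6574%

87.6574 %


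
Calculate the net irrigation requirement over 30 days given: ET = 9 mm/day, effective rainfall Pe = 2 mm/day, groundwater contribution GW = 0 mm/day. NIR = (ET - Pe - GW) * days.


Daily deficit = ET - Pe - GW = 9 - 2 - 0 = 7 mm/day
NIR = 7 * 30 = 210 mm

210.0000 mm


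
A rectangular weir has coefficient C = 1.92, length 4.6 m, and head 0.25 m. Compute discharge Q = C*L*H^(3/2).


Q = C * L * H^(3/2) = 1.92 * 4.6 * 0.25^1.5 = 1.92 * 4.6 * 0.125000

1.1040 m^3/s


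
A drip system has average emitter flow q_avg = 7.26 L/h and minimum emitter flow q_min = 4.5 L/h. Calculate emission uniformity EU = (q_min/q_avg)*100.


EU = (q_min/q_avg)*100 = (4.5/7.26)*100 = 61.9835%

61.9835 %


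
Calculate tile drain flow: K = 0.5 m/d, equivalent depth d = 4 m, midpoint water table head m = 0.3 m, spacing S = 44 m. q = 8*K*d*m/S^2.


q = 8*K*d*m/S^2
q = 8*0.5*4*0.3/44^2
q = 4.8000 / 1936

0.0025 m/d


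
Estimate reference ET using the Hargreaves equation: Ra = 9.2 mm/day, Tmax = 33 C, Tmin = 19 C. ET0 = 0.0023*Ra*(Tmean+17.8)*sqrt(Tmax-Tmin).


Tmean = (Tmax + Tmin)/2 = (33 + 19)/2 = 26.0
ET0 = 0.0023 * 9.2 * (26.0 + 17.8) * sqrt(33 - 19)
ET0 = 0.0023 * 9.2 * 43.8 * 3.741657

3.4678 mm/day


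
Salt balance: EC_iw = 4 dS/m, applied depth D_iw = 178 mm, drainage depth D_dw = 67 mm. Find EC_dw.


EC_dw = EC_iw * D_iw / D_dw
EC_dw = 4 * 178 / 67
EC_dw = 712 / 67

10.6269 dS/m


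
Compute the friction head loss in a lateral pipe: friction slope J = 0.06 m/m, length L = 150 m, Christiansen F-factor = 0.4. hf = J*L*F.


hf = J * L * F = 0.06 * 150 * 0.4 = 3.6000 m

3.6000 m


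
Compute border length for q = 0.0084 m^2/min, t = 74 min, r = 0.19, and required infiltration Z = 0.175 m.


L = q*t/((1+r)*Z)
L = 0.0084*74/((1+0.19)*0.175)
L = 0.6216/0.20825

2.9849 m


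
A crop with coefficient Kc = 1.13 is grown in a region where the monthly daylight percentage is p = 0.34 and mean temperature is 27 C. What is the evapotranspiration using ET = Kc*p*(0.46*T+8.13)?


ET = Kc * p * (0.46*T + 8.13)
ET = 1.13 * 0.34 * (0.46*27 + 8.13)
ET = 1.13 * 0.34 * 20.5500

7.8953 mm/day


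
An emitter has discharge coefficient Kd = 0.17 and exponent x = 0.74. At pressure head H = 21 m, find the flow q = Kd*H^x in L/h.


q = Kd * H^x = 0.17 * 21^0.74 = 0.17 * 9.515734

1.6177 L/h


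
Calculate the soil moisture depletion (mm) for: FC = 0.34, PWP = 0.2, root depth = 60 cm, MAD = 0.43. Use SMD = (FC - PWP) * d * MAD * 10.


SMD = (FC - PWP) * d * MAD * 10
SMD = (0.34 - 0.2) * 60 * 0.43 * 10
SMD = 0.1400 * 60 * 0.43 * 10

36.1200 mm


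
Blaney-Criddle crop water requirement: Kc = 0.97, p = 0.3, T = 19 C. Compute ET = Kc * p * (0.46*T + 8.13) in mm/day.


ET = Kc * p * (0.46*T + 8.13)
ET = 0.97 * 0.3 * (0.46*19 + 8.13)
ET = 0.97 * 0.3 * 16.8700

4.9092 mm/day


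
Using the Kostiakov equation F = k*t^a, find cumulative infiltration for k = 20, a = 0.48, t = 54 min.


F = k * t^a = 20 * 54^0.48
F = 20 * 6.784987

135.6997 mm


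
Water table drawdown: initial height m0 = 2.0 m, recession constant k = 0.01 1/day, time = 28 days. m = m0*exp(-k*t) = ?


m = m0 * exp(-k*t)
m = 2.0 * exp(-0.01 * 28)
m = 2.0 * exp(-0.2800)

1.5116 m


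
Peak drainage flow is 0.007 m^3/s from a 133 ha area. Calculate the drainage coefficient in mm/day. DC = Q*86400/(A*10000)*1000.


DC = Q * 86400 / (A * 10000) * 1000
DC = 0.007 * 86400 / (133 * 10000) * 1000
DC = 604800.0000 / 1330000

0.4547 mm/day


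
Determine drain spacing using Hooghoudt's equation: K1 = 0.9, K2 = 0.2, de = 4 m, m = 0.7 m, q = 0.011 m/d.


S^2 = 8*K2*de*m/q + 4*K1*m^2/q
S^2 = 8*0.2*4*0.7/0.011 + 4*0.9*0.7^2/0.011
S = sqrt(567.6364)

23.8251 m


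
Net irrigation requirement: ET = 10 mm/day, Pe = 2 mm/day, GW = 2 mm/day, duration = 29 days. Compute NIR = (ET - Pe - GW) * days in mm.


Daily deficit = ET - Pe - GW = 10 - 2 - 2 = 6 mm/day
NIR = 6 * 29 = 174 mm

174.0000 mm


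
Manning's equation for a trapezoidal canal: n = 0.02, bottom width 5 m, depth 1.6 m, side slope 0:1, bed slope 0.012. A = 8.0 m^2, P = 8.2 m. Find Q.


R = A/P = 8.0/8.2 = 0.975610
Q = (1/0.02) * 8.0 * 0.975610^(2/3) * 0.012^0.5

43.1024 m^3/s


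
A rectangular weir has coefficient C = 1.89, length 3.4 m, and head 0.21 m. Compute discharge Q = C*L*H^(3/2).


Q = C * L * H^(3/2) = 1.89 * 3.4 * 0.21^1.5 = 1.89 * 3.4 * 0.096234

0.6184 m^3/s


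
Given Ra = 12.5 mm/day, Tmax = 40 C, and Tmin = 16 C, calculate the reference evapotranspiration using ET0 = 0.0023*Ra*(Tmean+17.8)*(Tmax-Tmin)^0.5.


Tmean = (Tmax + Tmin)/2 = (40 + 16)/2 = 28.0
ET0 = 0.0023 * 12.5 * (28.0 + 17.8) * sqrt(40 - 16)
ET0 = 0.0023 * 12.5 * 45.8 * 4.898979

6.4507 mm/day


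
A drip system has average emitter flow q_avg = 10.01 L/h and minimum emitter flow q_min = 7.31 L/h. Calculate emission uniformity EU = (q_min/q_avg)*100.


EU = (q_min/q_avg)*100 = (7.31/10.01)*100 = 73.0270%

73.0270 %


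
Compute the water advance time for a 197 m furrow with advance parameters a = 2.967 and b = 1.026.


t = (L/a)^(1/b)
t = (197/2.967)^(1/1.026)
t = 66.397034^(1/1.026)

59.6999 min


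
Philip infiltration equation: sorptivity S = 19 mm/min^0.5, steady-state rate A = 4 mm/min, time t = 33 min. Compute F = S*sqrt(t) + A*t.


F = S*sqrt(t) + A*t
F = 19*sqrt(33) + 4*33
F = 19*5.744563 + 132

241.1467 mm


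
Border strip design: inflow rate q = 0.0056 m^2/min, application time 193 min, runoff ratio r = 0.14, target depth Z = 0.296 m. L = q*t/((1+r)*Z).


L = q*t/((1+r)*Z)
L = 0.0056*193/((1+0.14)*0.296)
L = 1.0808/0.33744

3.2029 m


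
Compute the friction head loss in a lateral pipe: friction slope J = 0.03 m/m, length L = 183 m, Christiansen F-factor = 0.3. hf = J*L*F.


hf = J * L * F = 0.03 * 183 * 0.3 = 1.6470 m

1.6470 m


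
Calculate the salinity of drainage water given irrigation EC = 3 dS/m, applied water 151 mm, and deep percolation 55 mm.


EC_dw = EC_iw * D_iw / D_dw
EC_dw = 3 * 151 / 55
EC_dw = 453 / 55

8.2364 dS/m


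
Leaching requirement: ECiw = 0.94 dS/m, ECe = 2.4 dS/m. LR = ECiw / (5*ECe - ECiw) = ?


LR = ECiw / (5*ECe - ECiw)
LR = 0.94 / (5*2.4 - 0.94)
LR = 0.94 / 11.0600

0.0850


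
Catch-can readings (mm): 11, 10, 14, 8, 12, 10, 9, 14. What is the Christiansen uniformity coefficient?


mean = 11.000000 mm
MAD = 1.750000 mm
CU = (1 - 1.750000/11.000000)*100

84.0909 %


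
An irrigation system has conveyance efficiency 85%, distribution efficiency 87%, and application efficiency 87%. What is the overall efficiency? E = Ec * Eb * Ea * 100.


Ec = 0.85, Eb = 0.87, Ea = 0.87
E = 0.85 * 0.87 * 0.87 * 100 = 64.3365%

64.3365 %


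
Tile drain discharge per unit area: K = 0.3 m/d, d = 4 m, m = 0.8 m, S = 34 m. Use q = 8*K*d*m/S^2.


q = 8*K*d*m/S^2
q = 8*0.3*4*0.8/34^2
q = 7.6800 / 1156

0.0066 m/d


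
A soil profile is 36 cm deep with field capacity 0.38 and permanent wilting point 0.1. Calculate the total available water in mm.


AWC = (FC - PWP) * d * 10
AWC = (0.38 - 0.1) * 36 * 10
AWC = 0.2800 * 36 * 10

100.8000 mm


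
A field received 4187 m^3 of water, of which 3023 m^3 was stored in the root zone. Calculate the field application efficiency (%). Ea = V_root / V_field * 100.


Ea = V_root / V_field * 100 = 3023 / 4187 * 100 = 72.1997%

72.1997 %


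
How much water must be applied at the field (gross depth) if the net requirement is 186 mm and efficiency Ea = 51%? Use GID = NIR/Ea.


Ea = 51% = 0.51
GID = NIR / Ea = 186 / 0.51 = 364.7059 mm

364.7059 mm


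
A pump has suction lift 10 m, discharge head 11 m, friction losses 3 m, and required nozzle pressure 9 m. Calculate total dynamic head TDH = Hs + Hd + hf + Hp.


TDH = Hs + Hd + hf + Hp = 10 + 11 + 3 + 9 = 33

33 m


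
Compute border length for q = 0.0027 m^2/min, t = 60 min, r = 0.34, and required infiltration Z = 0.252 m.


L = q*t/((1+r)*Z)
L = 0.0027*60/((1+0.34)*0.252)
L = 0.162/0.33768

0.4797 m


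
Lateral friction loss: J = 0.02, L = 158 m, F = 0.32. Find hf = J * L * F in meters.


hf = J * L * F = 0.02 * 158 * 0.32 = 1.0112 m

1.0112 m


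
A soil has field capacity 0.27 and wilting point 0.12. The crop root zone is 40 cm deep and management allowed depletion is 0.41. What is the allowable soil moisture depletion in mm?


SMD = (FC - PWP) * d * MAD * 10
SMD = (0.27 - 0.12) * 40 * 0.41 * 10
SMD = 0.1500 * 40 * 0.41 * 10

24.6000 mm


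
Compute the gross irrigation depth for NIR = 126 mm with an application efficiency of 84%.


Ea = 84% = 0.84
GID = NIR / Ea = 126 / 0.84 = 150.0000 mm

150.0000 mm


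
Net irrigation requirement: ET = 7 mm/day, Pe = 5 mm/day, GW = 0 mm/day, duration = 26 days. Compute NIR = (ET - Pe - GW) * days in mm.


Daily deficit = ET - Pe - GW = 7 - 5 - 0 = 2 mm/day
NIR = 2 * 26 = 52 mm

52.0000 mm


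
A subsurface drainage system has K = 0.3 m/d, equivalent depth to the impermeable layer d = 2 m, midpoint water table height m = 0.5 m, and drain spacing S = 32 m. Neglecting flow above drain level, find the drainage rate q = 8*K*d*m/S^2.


q = 8*K*d*m/S^2
q = 8*0.3*2*0.5/32^2
q = 2.4000 / 1024

0.0023 m/d


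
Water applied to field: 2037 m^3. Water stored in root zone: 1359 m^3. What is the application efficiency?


Ea = V_root / V_field * 100 = 1359 / 2037 * 100 = 66.7158%

66.7158 %


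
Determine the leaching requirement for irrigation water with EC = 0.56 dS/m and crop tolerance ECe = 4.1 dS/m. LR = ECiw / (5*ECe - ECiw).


LR = ECiw / (5*ECe - ECiw)
LR = 0.56 / (5*4.1 - 0.56)
LR = 0.56 / 19.9400

0.0281


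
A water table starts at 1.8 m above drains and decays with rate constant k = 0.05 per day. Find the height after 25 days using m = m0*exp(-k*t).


m = m0 * exp(-k*t)
m = 1.8 * exp(-0.05 * 25)
m = 1.8 * exp(-1.2500)

0.5157 m


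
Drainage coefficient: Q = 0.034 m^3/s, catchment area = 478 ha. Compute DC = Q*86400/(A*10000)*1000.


DC = Q * 86400 / (A * 10000) * 1000
DC = 0.034 * 86400 / (478 * 10000) * 1000
DC = 2937600.0000 / 4780000

0.6146 mm/day


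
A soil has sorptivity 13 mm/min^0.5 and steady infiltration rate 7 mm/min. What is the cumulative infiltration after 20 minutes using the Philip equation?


F = S*sqrt(t) + A*t
F = 13*sqrt(20) + 7*20
F = 13*4.472136 + 140

198.1378 mm


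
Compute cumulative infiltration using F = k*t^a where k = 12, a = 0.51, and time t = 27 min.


F = k * t^a = 12 * 27^0.51
F = 12 * 5.370263

64.4432 mm
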